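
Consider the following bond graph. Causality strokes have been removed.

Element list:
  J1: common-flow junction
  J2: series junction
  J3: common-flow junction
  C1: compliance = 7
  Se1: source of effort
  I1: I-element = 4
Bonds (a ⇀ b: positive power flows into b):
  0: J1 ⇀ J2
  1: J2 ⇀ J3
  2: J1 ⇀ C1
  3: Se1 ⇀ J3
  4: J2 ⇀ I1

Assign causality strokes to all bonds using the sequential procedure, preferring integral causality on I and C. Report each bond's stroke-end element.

#0 stroke at J2
#1 stroke at J2
#2 stroke at J1
#3 stroke at J3
#4 stroke at I1

b3 |J3  (Se1 fixes effort; stroke away)
b1 |J2  (J3 needs exactly one f-in)
b2 |J1  (prefer integral on C1)
b0 |J2  (closing 1-jn rule on J1)
b4 |I1  (J2 needs exactly one f-in)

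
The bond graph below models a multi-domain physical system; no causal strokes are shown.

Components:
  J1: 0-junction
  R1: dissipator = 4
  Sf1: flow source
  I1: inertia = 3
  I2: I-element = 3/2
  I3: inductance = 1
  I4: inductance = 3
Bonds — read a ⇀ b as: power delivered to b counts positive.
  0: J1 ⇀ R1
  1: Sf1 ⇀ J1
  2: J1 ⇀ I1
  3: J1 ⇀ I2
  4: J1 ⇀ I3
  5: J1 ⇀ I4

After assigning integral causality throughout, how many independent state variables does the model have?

4  (I1, I2, I3, I4 all integral)

b1 stroke→Sf1  (Sf1: flow source, stroke at near end)
b2 stroke→I1  (prefer integral on I1)
b3 stroke→I2  (I2 outputs flow p/I2)
b4 stroke→I3  (I3: I, integral causality)
b5 stroke→I4  (I4 integral (f out))
b0 stroke→J1  (J1 needs exactly one e-in)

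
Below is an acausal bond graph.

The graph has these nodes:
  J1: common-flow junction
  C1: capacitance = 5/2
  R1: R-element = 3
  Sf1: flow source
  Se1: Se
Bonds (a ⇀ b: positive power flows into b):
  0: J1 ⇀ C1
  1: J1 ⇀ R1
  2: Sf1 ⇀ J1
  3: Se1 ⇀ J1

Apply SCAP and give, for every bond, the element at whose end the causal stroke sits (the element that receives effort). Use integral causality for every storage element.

#2 stroke→Sf1  (Sf1 fixes flow; stroke at Sf1)
#3 stroke→J1  (Se1 (Se) sets effort on bond)
#0 stroke→J1  (1-jn J1 has f-setter on 2)
#1 stroke→J1  (1-jn J1 has f-setter on 2)

β0 |J1
β1 |J1
β2 |Sf1
β3 |J1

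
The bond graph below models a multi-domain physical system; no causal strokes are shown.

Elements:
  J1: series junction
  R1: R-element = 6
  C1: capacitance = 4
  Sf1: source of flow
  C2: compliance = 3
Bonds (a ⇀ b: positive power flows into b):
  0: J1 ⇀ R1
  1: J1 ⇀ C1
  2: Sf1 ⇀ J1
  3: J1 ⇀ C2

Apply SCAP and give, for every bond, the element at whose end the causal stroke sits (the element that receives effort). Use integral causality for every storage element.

bond 2 stroke→Sf1  (source Sf1 imposes f)
bond 0 stroke→J1  (1-jn J1 has f-setter on 2)
bond 1 stroke→J1  (1-jn J1 has f-setter on 2)
bond 3 stroke→J1  (common-f at J1 fixed by 2)

#0 stroke at J1
#1 stroke at J1
#2 stroke at Sf1
#3 stroke at J1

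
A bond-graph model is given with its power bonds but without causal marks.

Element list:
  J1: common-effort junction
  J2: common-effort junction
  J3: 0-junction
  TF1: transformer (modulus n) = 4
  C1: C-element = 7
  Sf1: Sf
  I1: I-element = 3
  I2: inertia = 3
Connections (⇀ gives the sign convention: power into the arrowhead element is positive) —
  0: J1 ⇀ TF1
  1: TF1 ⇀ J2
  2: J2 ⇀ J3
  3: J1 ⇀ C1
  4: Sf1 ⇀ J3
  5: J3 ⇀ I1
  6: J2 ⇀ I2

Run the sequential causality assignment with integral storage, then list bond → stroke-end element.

b0 |TF1
b1 |J2
b2 |J3
b3 |J1
b4 |Sf1
b5 |I1
b6 |I2

bond 4 |Sf1  (Sf1: flow source, stroke at near end)
bond 3 |J1  (C1 outputs effort q/C1)
bond 0 |TF1  (J1: bond 3 brought effort, rest push out)
bond 1 |J2  (TF1: transformer flips bond 0)
bond 2 |J3  (common-e at J2 fixed by 1)
bond 6 |I2  (J2 effort already set via bond 1)
bond 5 |I1  (0-jn J3 has e-setter on 2)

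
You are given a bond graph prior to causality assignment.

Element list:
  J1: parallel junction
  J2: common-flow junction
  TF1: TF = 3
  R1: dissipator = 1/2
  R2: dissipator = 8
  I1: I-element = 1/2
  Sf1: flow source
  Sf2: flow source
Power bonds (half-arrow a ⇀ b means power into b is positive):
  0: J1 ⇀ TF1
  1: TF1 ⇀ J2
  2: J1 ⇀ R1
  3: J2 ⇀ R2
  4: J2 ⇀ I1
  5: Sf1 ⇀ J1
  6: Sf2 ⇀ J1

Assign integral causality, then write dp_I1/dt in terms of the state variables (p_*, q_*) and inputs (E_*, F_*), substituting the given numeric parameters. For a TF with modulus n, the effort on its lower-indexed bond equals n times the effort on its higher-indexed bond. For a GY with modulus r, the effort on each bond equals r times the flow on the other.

dp_I1/dt = F_Sf1/6 + F_Sf2/6 - 145*p_I1/9

#5 →Sf1  (Sf1 (Sf) sets flow on bond)
#6 →Sf2  (Sf2: flow source, stroke at near end)
#4 →I1  (I1 outputs flow p/I1)
#1 →J2  (common-f at J2 fixed by 4)
#3 →J2  (common-f at J2 fixed by 4)
#0 →TF1  (through TF1, causality passes straight; one stroke at TF1)
#2 →J1  (closing 0-jn rule on J1)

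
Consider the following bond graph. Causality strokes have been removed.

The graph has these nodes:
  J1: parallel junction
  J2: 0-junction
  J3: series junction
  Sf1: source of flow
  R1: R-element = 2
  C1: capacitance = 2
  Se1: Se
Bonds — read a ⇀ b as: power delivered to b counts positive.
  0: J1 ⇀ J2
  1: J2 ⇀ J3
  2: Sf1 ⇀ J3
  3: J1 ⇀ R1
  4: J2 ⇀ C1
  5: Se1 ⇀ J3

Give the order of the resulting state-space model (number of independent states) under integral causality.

#2 stroke→Sf1  (Sf1 (Sf) sets flow on bond)
#5 stroke→J3  (source Se1 imposes e)
#1 stroke→J3  (J3 flow already set via bond 2)
#4 stroke→J2  (C1: C, integral causality)
#0 stroke→J1  (J2: bond 4 brought effort, rest push out)
#3 stroke→R1  (0-jn J1 has e-setter on 0)

1  (C1 all integral)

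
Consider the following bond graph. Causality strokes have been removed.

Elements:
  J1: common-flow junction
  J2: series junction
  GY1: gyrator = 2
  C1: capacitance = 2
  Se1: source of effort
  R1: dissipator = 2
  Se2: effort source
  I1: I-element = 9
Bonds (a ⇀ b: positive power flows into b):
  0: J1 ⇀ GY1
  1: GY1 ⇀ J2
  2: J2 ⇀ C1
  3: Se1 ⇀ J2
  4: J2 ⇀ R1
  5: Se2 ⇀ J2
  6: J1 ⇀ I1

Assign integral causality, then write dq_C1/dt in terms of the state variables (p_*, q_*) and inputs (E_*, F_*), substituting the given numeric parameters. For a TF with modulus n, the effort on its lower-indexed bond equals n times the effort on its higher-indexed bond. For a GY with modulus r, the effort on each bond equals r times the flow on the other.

dq_C1/dt = E_Se1/2 + E_Se2/2 + p_I1/9 - q_C1/4

β3 →J2  (Se1 fixes effort; stroke away)
β5 →J2  (Se2 (Se) sets effort on bond)
β2 →J2  (C1 integral (e out))
β6 →I1  (I1: I, integral causality)
β0 →J1  (1-jn J1 has f-setter on 6)
β1 →J2  (GY GY1: same side as bond 0)
β4 →R1  (J2: last free bond brings flow in)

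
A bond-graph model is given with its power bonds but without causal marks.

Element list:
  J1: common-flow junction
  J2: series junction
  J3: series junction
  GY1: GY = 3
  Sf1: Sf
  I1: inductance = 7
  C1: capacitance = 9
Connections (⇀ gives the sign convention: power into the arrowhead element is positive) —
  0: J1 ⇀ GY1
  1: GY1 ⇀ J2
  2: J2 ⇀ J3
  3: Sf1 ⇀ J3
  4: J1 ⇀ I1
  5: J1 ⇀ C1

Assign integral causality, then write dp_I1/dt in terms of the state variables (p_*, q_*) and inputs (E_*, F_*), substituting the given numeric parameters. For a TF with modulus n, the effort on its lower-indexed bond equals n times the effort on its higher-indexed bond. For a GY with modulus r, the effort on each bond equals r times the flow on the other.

β3 →Sf1  (Sf1: flow source, stroke at near end)
β2 →J3  (J3 flow already set via bond 3)
β1 →J2  (1-jn J2 has f-setter on 2)
β0 →J1  (through GY1, causality inverts; strokes same side of GY1)
β4 →I1  (I1 outputs flow p/I1)
β5 →J1  (1-jn J1 has f-setter on 4)

dp_I1/dt = -3*F_Sf1 - q_C1/9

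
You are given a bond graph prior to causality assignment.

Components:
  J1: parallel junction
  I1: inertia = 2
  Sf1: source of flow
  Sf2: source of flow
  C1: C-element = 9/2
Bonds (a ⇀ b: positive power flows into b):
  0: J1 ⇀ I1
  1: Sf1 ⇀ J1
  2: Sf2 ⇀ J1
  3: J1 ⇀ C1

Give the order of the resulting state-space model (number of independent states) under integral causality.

β1 |Sf1  (Sf1 fixes flow; stroke at Sf1)
β2 |Sf2  (Sf2 (Sf) sets flow on bond)
β0 |I1  (I1 outputs flow p/I1)
β3 |J1  (closing 0-jn rule on J1)

2  (C1, I1 all integral)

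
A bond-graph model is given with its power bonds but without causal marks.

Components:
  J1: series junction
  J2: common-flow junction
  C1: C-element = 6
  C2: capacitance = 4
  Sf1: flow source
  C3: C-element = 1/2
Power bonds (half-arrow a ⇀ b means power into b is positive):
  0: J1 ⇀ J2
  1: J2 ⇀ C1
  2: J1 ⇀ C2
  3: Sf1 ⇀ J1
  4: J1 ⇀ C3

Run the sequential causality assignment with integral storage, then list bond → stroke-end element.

bond 0 |J1
bond 1 |J2
bond 2 |J1
bond 3 |Sf1
bond 4 |J1

bond 3 stroke→Sf1  (Sf1 (Sf) sets flow on bond)
bond 0 stroke→J1  (J1: bond 3 brought flow, rest push out)
bond 2 stroke→J1  (common-f at J1 fixed by 3)
bond 4 stroke→J1  (J1 flow already set via bond 3)
bond 1 stroke→J2  (common-f at J2 fixed by 0)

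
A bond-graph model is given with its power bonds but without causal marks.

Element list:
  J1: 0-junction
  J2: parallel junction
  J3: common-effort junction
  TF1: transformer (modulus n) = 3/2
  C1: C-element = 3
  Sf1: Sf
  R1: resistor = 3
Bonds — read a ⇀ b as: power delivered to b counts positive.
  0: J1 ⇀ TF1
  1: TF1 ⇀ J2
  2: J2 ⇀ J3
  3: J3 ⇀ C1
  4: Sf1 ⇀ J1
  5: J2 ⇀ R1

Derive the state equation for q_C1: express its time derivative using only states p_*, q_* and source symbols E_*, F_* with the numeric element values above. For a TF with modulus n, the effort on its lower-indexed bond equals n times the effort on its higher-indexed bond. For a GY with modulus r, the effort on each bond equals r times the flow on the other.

#4 |Sf1  (Sf1: flow source, stroke at near end)
#0 |J1  (closing 0-jn rule on J1)
#1 |TF1  (TF1: transformer flips bond 0)
#3 |J3  (C1: C, integral causality)
#2 |J2  (J3 effort already set via bond 3)
#5 |R1  (common-e at J2 fixed by 2)

dq_C1/dt = 3*F_Sf1/2 - q_C1/9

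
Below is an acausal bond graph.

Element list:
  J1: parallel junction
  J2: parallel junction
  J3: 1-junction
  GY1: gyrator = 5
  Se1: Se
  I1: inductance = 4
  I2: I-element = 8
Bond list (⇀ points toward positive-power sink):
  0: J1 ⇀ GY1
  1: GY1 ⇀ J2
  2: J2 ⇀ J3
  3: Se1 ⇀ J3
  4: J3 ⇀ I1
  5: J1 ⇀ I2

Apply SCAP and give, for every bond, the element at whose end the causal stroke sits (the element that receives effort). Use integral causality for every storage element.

bond 3 stroke→J3  (Se1 (Se) sets effort on bond)
bond 4 stroke→I1  (I1 outputs flow p/I1)
bond 2 stroke→J3  (J3 flow already set via bond 4)
bond 1 stroke→J2  (J2 needs exactly one e-in)
bond 0 stroke→J1  (GY1: gyrator matches bond 1)
bond 5 stroke→I2  (J1 effort already set via bond 0)

bond 0 stroke at J1
bond 1 stroke at J2
bond 2 stroke at J3
bond 3 stroke at J3
bond 4 stroke at I1
bond 5 stroke at I2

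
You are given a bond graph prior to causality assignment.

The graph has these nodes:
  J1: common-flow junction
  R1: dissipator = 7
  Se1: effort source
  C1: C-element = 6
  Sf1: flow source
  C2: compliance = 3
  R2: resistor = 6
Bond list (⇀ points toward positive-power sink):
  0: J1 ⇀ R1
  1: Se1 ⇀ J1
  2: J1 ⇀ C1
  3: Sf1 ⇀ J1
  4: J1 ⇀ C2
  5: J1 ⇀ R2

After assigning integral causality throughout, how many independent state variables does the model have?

bond 1 stroke→J1  (Se1 fixes effort; stroke away)
bond 3 stroke→Sf1  (Sf1 fixes flow; stroke at Sf1)
bond 0 stroke→J1  (1-jn J1 has f-setter on 3)
bond 2 stroke→J1  (J1 flow already set via bond 3)
bond 4 stroke→J1  (1-jn J1 has f-setter on 3)
bond 5 stroke→J1  (J1: bond 3 brought flow, rest push out)

2  (C1, C2 all integral)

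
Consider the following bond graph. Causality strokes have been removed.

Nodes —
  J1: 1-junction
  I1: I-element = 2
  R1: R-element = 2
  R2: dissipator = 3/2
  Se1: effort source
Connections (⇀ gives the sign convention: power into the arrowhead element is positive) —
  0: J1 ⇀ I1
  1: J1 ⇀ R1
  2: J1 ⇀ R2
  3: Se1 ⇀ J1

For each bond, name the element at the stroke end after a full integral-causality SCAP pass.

bond 3 |J1  (Se1 (Se) sets effort on bond)
bond 0 |I1  (I1: I, integral causality)
bond 1 |J1  (J1 flow already set via bond 0)
bond 2 |J1  (common-f at J1 fixed by 0)

#0 stroke→I1
#1 stroke→J1
#2 stroke→J1
#3 stroke→J1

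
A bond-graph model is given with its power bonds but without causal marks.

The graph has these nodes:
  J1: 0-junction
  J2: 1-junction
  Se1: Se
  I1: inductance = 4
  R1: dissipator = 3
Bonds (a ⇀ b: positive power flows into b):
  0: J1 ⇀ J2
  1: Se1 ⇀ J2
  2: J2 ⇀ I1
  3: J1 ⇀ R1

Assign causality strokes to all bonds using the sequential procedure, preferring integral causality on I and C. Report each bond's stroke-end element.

bond 1 |J2  (Se1: effort source, stroke at far end)
bond 2 |I1  (I1: I, integral causality)
bond 0 |J2  (common-f at J2 fixed by 2)
bond 3 |J1  (only one effort-in slot at J1)

#0 →J2
#1 →J2
#2 →I1
#3 →J1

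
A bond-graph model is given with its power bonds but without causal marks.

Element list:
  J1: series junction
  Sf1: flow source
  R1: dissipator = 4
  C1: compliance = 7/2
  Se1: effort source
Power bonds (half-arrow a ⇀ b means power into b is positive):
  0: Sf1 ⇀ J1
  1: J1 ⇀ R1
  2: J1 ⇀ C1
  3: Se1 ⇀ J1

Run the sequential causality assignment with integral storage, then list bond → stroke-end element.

b0 stroke at Sf1
b1 stroke at J1
b2 stroke at J1
b3 stroke at J1

b0 stroke at Sf1  (Sf1 (Sf) sets flow on bond)
b3 stroke at J1  (source Se1 imposes e)
b1 stroke at J1  (J1: bond 0 brought flow, rest push out)
b2 stroke at J1  (1-jn J1 has f-setter on 0)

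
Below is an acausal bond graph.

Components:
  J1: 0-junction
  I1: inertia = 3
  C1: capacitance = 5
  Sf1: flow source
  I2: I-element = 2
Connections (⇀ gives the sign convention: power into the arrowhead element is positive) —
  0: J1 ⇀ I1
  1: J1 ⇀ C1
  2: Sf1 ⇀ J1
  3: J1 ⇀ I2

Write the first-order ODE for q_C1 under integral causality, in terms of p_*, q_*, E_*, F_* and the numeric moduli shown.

dq_C1/dt = F_Sf1 - p_I1/3 - p_I2/2

b2 stroke at Sf1  (source Sf1 imposes f)
b0 stroke at I1  (I1 outputs flow p/I1)
b1 stroke at J1  (C1 outputs effort q/C1)
b3 stroke at I2  (J1: bond 1 brought effort, rest push out)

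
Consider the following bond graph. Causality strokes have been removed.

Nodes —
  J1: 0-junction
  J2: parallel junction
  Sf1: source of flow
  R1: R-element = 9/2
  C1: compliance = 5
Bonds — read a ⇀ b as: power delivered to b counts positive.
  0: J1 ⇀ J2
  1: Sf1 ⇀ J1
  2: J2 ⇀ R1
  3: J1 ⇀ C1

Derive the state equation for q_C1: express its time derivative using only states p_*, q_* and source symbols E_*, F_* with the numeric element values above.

β1 stroke at Sf1  (Sf1 fixes flow; stroke at Sf1)
β3 stroke at J1  (C1 outputs effort q/C1)
β0 stroke at J2  (0-jn J1 has e-setter on 3)
β2 stroke at R1  (J2 effort already set via bond 0)

dq_C1/dt = F_Sf1 - 2*q_C1/45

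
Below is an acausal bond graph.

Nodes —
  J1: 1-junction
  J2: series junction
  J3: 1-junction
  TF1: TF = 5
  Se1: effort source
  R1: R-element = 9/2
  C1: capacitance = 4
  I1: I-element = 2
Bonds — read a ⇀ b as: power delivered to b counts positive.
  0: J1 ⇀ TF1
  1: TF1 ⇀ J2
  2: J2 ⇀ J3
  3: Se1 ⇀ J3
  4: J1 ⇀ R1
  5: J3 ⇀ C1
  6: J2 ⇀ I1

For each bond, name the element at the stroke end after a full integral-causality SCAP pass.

#0 stroke→TF1
#1 stroke→J2
#2 stroke→J2
#3 stroke→J3
#4 stroke→J1
#5 stroke→J3
#6 stroke→I1

β3 →J3  (Se1: effort source, stroke at far end)
β5 →J3  (C1 integral (e out))
β2 →J2  (J3 needs exactly one f-in)
β6 →I1  (I1 integral (f out))
β1 →J2  (J2 flow already set via bond 6)
β0 →TF1  (TF1 one-in-one-out from 1)
β4 →J1  (common-f at J1 fixed by 0)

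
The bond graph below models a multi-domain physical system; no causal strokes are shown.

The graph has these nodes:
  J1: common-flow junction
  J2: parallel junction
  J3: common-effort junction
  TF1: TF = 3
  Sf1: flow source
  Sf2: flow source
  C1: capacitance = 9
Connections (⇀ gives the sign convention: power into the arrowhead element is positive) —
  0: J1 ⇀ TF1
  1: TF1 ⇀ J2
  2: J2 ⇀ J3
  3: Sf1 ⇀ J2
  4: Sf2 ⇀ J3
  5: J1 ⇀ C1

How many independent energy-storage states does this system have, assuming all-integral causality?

β3 stroke→Sf1  (source Sf1 imposes f)
β4 stroke→Sf2  (Sf2 (Sf) sets flow on bond)
β2 stroke→J3  (J3 needs exactly one e-in)
β1 stroke→J2  (closing 0-jn rule on J2)
β0 stroke→TF1  (TF TF1: opposite of bond 1)
β5 stroke→J1  (J1 flow already set via bond 0)

1  (C1 all integral)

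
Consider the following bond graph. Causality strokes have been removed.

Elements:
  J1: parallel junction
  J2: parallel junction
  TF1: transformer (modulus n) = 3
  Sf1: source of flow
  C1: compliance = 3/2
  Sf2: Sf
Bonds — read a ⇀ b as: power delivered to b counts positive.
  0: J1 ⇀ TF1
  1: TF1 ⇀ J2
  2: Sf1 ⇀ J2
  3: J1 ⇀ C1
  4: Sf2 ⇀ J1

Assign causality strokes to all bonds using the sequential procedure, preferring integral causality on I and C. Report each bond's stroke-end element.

#2 stroke at Sf1  (Sf1: flow source, stroke at near end)
#4 stroke at Sf2  (Sf2 fixes flow; stroke at Sf2)
#1 stroke at J2  (only one effort-in slot at J2)
#0 stroke at TF1  (TF1 one-in-one-out from 1)
#3 stroke at J1  (J1 needs exactly one e-in)

bond 0 |TF1
bond 1 |J2
bond 2 |Sf1
bond 3 |J1
bond 4 |Sf2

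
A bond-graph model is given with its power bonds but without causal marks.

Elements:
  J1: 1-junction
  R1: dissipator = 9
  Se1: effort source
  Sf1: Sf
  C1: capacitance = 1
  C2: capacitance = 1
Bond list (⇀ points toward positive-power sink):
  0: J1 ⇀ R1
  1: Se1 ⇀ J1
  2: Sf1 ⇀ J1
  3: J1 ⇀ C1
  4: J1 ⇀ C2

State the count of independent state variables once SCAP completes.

2  (C1, C2 all integral)

bond 1 stroke at J1  (source Se1 imposes e)
bond 2 stroke at Sf1  (Sf1 (Sf) sets flow on bond)
bond 0 stroke at J1  (J1 flow already set via bond 2)
bond 3 stroke at J1  (J1 flow already set via bond 2)
bond 4 stroke at J1  (J1: bond 2 brought flow, rest push out)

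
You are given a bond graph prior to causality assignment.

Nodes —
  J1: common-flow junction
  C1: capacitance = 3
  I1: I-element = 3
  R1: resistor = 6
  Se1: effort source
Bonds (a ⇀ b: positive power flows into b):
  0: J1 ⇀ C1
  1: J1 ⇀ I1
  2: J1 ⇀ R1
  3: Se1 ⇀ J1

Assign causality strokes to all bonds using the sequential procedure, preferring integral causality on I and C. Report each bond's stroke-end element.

#3 stroke→J1  (Se1 (Se) sets effort on bond)
#0 stroke→J1  (prefer integral on C1)
#1 stroke→I1  (I1: I, integral causality)
#2 stroke→J1  (J1 flow already set via bond 1)

#0 |J1
#1 |I1
#2 |J1
#3 |J1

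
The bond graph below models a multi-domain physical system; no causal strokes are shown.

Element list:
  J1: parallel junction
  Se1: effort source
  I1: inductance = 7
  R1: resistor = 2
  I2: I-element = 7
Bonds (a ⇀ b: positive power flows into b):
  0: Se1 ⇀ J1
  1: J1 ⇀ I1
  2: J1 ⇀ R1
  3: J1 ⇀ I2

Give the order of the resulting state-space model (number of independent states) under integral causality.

b0 →J1  (source Se1 imposes e)
b1 →I1  (J1 effort already set via bond 0)
b2 →R1  (common-e at J1 fixed by 0)
b3 →I2  (common-e at J1 fixed by 0)

2  (I1, I2 all integral)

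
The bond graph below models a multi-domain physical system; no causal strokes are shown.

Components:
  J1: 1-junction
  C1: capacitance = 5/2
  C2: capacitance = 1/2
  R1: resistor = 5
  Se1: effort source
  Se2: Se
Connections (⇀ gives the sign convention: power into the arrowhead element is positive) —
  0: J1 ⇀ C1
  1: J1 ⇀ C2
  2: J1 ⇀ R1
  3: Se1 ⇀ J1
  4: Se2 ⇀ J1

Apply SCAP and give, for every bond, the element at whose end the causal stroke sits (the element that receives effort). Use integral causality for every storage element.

β0 →J1
β1 →J1
β2 →R1
β3 →J1
β4 →J1

b3 |J1  (Se1 fixes effort; stroke away)
b4 |J1  (source Se2 imposes e)
b0 |J1  (C1 outputs effort q/C1)
b1 |J1  (C2 integral (e out))
b2 |R1  (only one flow-in slot at J1)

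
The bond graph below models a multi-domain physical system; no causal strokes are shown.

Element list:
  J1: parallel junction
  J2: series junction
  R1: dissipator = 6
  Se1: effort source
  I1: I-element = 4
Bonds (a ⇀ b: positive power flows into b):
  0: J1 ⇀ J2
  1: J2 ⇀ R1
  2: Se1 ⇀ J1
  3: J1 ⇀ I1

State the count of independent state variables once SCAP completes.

b2 stroke at J1  (Se1 fixes effort; stroke away)
b0 stroke at J2  (0-jn J1 has e-setter on 2)
b3 stroke at I1  (common-e at J1 fixed by 2)
b1 stroke at R1  (only one flow-in slot at J2)

1  (I1 all integral)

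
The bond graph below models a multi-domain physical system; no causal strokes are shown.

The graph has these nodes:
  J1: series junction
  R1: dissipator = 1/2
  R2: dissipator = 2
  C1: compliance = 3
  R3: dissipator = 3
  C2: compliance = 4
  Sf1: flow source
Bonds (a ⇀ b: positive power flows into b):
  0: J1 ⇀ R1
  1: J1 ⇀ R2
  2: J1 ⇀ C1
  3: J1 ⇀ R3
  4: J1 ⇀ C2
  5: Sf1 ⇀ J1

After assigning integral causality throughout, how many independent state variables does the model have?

β5 stroke at Sf1  (Sf1: flow source, stroke at near end)
β0 stroke at J1  (1-jn J1 has f-setter on 5)
β1 stroke at J1  (J1 flow already set via bond 5)
β2 stroke at J1  (common-f at J1 fixed by 5)
β3 stroke at J1  (J1: bond 5 brought flow, rest push out)
β4 stroke at J1  (J1: bond 5 brought flow, rest push out)

2  (C1, C2 all integral)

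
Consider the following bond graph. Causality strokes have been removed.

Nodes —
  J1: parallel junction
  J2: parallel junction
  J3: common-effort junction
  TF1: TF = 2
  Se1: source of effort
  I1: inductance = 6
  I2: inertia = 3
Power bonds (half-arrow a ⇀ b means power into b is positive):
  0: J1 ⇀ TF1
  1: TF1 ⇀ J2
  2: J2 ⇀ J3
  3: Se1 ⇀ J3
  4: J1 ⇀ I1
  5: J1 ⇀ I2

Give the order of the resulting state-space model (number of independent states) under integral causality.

2  (I1, I2 all integral)

bond 3 stroke→J3  (Se1 fixes effort; stroke away)
bond 2 stroke→J2  (J3 effort already set via bond 3)
bond 1 stroke→TF1  (J2: bond 2 brought effort, rest push out)
bond 0 stroke→J1  (TF TF1: opposite of bond 1)
bond 4 stroke→I1  (0-jn J1 has e-setter on 0)
bond 5 stroke→I2  (0-jn J1 has e-setter on 0)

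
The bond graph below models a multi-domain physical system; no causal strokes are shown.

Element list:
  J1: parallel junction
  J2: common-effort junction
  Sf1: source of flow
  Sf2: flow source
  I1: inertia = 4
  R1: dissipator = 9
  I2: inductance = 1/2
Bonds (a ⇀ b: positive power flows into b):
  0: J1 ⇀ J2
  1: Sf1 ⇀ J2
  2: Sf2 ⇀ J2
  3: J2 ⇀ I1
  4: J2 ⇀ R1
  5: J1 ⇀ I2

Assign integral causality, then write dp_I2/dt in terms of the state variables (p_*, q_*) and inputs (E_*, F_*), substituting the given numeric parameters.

dp_I2/dt = 9*F_Sf1 + 9*F_Sf2 - 9*p_I1/4 - 18*p_I2

b1 stroke→Sf1  (Sf1 fixes flow; stroke at Sf1)
b2 stroke→Sf2  (Sf2: flow source, stroke at near end)
b3 stroke→I1  (I1 integral (f out))
b5 stroke→I2  (prefer integral on I2)
b0 stroke→J1  (only one effort-in slot at J1)
b4 stroke→J2  (only one effort-in slot at J2)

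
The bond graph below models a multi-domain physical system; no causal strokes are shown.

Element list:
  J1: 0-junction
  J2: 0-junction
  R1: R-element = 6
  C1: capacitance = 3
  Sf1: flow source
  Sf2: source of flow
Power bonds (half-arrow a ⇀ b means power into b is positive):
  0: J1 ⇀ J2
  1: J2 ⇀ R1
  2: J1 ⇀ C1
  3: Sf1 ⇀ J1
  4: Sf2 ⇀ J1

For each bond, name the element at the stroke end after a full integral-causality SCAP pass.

#0 stroke at J2
#1 stroke at R1
#2 stroke at J1
#3 stroke at Sf1
#4 stroke at Sf2

b3 →Sf1  (source Sf1 imposes f)
b4 →Sf2  (Sf2 fixes flow; stroke at Sf2)
b2 →J1  (prefer integral on C1)
b0 →J2  (J1: bond 2 brought effort, rest push out)
b1 →R1  (common-e at J2 fixed by 0)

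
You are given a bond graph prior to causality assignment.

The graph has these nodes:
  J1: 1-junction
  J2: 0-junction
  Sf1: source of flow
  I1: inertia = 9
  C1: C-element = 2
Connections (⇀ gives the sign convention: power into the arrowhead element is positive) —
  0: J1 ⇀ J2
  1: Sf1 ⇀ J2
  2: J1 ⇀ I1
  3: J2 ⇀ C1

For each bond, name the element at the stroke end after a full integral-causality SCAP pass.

b1 →Sf1  (Sf1 fixes flow; stroke at Sf1)
b2 →I1  (I1 integral (f out))
b0 →J1  (1-jn J1 has f-setter on 2)
b3 →J2  (closing 0-jn rule on J2)

#0 stroke at J1
#1 stroke at Sf1
#2 stroke at I1
#3 stroke at J2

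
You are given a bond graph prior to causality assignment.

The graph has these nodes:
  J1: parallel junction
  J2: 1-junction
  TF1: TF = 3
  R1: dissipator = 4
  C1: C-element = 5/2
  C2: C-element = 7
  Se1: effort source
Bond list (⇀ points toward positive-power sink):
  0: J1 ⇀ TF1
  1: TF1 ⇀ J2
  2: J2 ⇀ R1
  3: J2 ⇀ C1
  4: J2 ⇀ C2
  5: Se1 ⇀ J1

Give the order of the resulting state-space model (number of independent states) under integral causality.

#5 |J1  (Se1 fixes effort; stroke away)
#0 |TF1  (0-jn J1 has e-setter on 5)
#1 |J2  (TF1 one-in-one-out from 0)
#3 |J2  (C1 outputs effort q/C1)
#4 |J2  (C2 outputs effort q/C2)
#2 |R1  (closing 1-jn rule on J2)

2  (C1, C2 all integral)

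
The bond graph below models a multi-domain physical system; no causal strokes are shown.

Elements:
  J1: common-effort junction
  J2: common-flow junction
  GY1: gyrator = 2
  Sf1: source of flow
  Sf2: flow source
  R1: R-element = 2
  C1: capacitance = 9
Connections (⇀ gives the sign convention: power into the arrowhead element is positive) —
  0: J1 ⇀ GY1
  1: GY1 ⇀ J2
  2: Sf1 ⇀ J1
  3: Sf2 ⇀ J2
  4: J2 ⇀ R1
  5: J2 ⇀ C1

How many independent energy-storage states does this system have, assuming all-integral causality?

1  (C1 all integral)

β2 stroke→Sf1  (Sf1 fixes flow; stroke at Sf1)
β3 stroke→Sf2  (Sf2 fixes flow; stroke at Sf2)
β0 stroke→J1  (J1 needs exactly one e-in)
β1 stroke→J2  (J2 flow already set via bond 3)
β4 stroke→J2  (J2: bond 3 brought flow, rest push out)
β5 stroke→J2  (J2 flow already set via bond 3)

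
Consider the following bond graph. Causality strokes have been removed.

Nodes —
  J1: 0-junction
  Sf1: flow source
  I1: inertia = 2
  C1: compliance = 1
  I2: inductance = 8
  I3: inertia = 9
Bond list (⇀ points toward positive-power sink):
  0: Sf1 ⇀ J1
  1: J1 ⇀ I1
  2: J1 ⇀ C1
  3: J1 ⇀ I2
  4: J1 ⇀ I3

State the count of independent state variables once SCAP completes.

4  (C1, I1, I2, I3 all integral)

b0 →Sf1  (Sf1 (Sf) sets flow on bond)
b1 →I1  (I1 integral (f out))
b2 →J1  (C1 integral (e out))
b3 →I2  (J1: bond 2 brought effort, rest push out)
b4 →I3  (common-e at J1 fixed by 2)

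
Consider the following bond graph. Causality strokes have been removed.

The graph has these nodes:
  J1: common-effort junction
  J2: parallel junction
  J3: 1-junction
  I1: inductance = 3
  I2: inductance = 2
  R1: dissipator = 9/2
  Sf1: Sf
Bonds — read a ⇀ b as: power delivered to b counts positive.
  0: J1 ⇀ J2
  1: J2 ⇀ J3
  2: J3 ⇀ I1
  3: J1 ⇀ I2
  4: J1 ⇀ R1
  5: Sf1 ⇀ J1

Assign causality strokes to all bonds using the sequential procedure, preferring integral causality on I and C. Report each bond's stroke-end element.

#0 stroke→J2
#1 stroke→J3
#2 stroke→I1
#3 stroke→I2
#4 stroke→J1
#5 stroke→Sf1

β5 stroke→Sf1  (Sf1 (Sf) sets flow on bond)
β2 stroke→I1  (I1 outputs flow p/I1)
β1 stroke→J3  (J3 flow already set via bond 2)
β0 stroke→J2  (only one effort-in slot at J2)
β3 stroke→I2  (I2: I, integral causality)
β4 stroke→J1  (J1 needs exactly one e-in)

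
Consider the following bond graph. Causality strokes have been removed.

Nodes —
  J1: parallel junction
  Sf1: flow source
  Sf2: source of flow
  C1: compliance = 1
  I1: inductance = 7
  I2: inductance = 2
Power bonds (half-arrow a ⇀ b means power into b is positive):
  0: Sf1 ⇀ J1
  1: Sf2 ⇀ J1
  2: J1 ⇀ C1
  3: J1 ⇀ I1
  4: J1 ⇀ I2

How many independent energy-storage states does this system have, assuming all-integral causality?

#0 stroke→Sf1  (Sf1: flow source, stroke at near end)
#1 stroke→Sf2  (Sf2 (Sf) sets flow on bond)
#2 stroke→J1  (C1 outputs effort q/C1)
#3 stroke→I1  (common-e at J1 fixed by 2)
#4 stroke→I2  (common-e at J1 fixed by 2)

3  (C1, I1, I2 all integral)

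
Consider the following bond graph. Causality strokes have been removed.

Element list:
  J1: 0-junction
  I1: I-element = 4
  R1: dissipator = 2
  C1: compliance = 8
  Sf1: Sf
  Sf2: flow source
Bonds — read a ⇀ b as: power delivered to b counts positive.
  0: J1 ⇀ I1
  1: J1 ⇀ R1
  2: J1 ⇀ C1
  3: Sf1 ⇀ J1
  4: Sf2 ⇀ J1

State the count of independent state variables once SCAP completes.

β3 →Sf1  (Sf1: flow source, stroke at near end)
β4 →Sf2  (Sf2 fixes flow; stroke at Sf2)
β0 →I1  (prefer integral on I1)
β2 →J1  (C1 integral (e out))
β1 →R1  (J1 effort already set via bond 2)

2  (C1, I1 all integral)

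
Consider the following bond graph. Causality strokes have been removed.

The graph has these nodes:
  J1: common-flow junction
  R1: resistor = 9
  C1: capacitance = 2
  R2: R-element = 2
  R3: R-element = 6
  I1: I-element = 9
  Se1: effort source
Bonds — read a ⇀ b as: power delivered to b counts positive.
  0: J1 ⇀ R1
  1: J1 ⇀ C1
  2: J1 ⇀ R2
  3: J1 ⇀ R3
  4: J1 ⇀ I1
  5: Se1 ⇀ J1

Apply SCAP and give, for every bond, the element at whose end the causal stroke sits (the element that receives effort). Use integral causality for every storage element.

β0 stroke→J1
β1 stroke→J1
β2 stroke→J1
β3 stroke→J1
β4 stroke→I1
β5 stroke→J1

#5 stroke at J1  (Se1: effort source, stroke at far end)
#1 stroke at J1  (C1: C, integral causality)
#4 stroke at I1  (I1: I, integral causality)
#0 stroke at J1  (J1: bond 4 brought flow, rest push out)
#2 stroke at J1  (1-jn J1 has f-setter on 4)
#3 stroke at J1  (J1 flow already set via bond 4)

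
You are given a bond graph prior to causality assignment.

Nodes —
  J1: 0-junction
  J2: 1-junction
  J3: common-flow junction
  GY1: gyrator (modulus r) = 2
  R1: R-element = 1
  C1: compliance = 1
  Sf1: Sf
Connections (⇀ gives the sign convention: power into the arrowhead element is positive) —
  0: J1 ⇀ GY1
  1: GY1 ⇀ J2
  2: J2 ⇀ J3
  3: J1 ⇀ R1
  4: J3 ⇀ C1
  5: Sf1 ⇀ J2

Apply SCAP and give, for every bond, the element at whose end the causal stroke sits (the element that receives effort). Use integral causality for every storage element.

β5 |Sf1  (Sf1: flow source, stroke at near end)
β1 |J2  (J2 flow already set via bond 5)
β2 |J2  (1-jn J2 has f-setter on 5)
β4 |J3  (J3 flow already set via bond 2)
β0 |J1  (GY1: gyrator matches bond 1)
β3 |R1  (0-jn J1 has e-setter on 0)

#0 stroke at J1
#1 stroke at J2
#2 stroke at J2
#3 stroke at R1
#4 stroke at J3
#5 stroke at Sf1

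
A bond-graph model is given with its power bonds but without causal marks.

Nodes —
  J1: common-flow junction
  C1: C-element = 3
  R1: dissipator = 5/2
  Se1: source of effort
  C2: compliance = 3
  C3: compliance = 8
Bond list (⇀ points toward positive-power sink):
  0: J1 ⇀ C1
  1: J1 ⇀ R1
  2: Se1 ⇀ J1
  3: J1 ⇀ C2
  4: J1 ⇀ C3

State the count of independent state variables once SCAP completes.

bond 2 stroke at J1  (source Se1 imposes e)
bond 0 stroke at J1  (C1 integral (e out))
bond 3 stroke at J1  (C2 integral (e out))
bond 4 stroke at J1  (C3: C, integral causality)
bond 1 stroke at R1  (J1: last free bond brings flow in)

3  (C1, C2, C3 all integral)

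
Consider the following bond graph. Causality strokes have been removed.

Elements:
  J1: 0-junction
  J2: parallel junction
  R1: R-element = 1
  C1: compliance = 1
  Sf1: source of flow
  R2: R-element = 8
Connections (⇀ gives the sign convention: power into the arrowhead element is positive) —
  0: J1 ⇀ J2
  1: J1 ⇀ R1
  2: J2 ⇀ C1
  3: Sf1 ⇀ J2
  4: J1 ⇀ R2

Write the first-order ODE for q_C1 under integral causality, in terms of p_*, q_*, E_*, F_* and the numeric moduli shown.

b3 stroke→Sf1  (source Sf1 imposes f)
b2 stroke→J2  (C1 outputs effort q/C1)
b0 stroke→J1  (0-jn J2 has e-setter on 2)
b1 stroke→R1  (common-e at J1 fixed by 0)
b4 stroke→R2  (J1: bond 0 brought effort, rest push out)

dq_C1/dt = F_Sf1 - 9*q_C1/8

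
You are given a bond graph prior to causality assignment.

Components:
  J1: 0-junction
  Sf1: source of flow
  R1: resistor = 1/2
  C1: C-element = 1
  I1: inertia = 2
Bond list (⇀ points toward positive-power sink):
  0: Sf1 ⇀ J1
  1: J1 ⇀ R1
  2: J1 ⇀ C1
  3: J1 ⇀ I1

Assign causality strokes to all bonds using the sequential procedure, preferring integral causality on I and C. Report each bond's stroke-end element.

bond 0 stroke→Sf1
bond 1 stroke→R1
bond 2 stroke→J1
bond 3 stroke→I1

β0 stroke→Sf1  (source Sf1 imposes f)
β2 stroke→J1  (C1 integral (e out))
β1 stroke→R1  (J1: bond 2 brought effort, rest push out)
β3 stroke→I1  (J1: bond 2 brought effort, rest push out)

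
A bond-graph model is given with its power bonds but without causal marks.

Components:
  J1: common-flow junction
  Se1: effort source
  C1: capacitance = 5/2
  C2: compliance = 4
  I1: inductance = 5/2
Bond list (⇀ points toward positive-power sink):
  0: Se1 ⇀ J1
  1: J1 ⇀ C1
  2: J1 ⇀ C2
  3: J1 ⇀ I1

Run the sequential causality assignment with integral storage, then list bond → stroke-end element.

b0 stroke at J1
b1 stroke at J1
b2 stroke at J1
b3 stroke at I1

bond 0 stroke at J1  (Se1: effort source, stroke at far end)
bond 1 stroke at J1  (C1: C, integral causality)
bond 2 stroke at J1  (prefer integral on C2)
bond 3 stroke at I1  (only one flow-in slot at J1)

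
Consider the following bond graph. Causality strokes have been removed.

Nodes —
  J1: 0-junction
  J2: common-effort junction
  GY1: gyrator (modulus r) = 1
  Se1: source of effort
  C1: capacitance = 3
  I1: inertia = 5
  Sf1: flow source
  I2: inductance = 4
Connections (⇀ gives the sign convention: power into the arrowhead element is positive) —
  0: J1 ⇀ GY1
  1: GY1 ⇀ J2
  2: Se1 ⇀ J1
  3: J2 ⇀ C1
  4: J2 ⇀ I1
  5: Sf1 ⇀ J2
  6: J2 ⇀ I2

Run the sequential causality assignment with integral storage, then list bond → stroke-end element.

#2 stroke→J1  (Se1 fixes effort; stroke away)
#5 stroke→Sf1  (Sf1: flow source, stroke at near end)
#0 stroke→GY1  (common-e at J1 fixed by 2)
#1 stroke→GY1  (GY1: gyrator matches bond 0)
#3 stroke→J2  (prefer integral on C1)
#4 stroke→I1  (common-e at J2 fixed by 3)
#6 stroke→I2  (J2: bond 3 brought effort, rest push out)

#0 stroke→GY1
#1 stroke→GY1
#2 stroke→J1
#3 stroke→J2
#4 stroke→I1
#5 stroke→Sf1
#6 stroke→I2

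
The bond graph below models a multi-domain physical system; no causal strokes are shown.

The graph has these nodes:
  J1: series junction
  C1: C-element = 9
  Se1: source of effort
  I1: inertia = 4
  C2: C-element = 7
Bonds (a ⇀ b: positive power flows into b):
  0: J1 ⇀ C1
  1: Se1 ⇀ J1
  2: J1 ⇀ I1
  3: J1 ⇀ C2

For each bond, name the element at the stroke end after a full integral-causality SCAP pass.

bond 1 stroke at J1  (Se1 (Se) sets effort on bond)
bond 0 stroke at J1  (C1 outputs effort q/C1)
bond 2 stroke at I1  (I1 outputs flow p/I1)
bond 3 stroke at J1  (J1 flow already set via bond 2)

β0 →J1
β1 →J1
β2 →I1
β3 →J1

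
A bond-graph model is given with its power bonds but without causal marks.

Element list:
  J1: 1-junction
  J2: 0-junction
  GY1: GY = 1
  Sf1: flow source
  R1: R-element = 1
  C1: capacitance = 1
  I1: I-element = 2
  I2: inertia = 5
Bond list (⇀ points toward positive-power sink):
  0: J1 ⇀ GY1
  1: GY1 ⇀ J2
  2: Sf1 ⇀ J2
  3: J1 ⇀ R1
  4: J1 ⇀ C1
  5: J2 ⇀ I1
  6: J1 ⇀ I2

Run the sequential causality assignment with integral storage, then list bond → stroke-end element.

bond 2 →Sf1  (source Sf1 imposes f)
bond 4 →J1  (prefer integral on C1)
bond 5 →I1  (prefer integral on I1)
bond 1 →J2  (J2 needs exactly one e-in)
bond 0 →J1  (through GY1, causality inverts; strokes same side of GY1)
bond 6 →I2  (prefer integral on I2)
bond 3 →J1  (J1 flow already set via bond 6)

b0 stroke→J1
b1 stroke→J2
b2 stroke→Sf1
b3 stroke→J1
b4 stroke→J1
b5 stroke→I1
b6 stroke→I2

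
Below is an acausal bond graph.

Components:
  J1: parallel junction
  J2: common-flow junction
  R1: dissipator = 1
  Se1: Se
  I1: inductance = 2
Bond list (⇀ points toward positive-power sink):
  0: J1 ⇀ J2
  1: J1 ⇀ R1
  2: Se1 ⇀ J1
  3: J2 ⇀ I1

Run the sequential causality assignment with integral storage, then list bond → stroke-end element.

β0 stroke→J2
β1 stroke→R1
β2 stroke→J1
β3 stroke→I1

#2 stroke at J1  (source Se1 imposes e)
#0 stroke at J2  (0-jn J1 has e-setter on 2)
#1 stroke at R1  (J1: bond 2 brought effort, rest push out)
#3 stroke at I1  (closing 1-jn rule on J2)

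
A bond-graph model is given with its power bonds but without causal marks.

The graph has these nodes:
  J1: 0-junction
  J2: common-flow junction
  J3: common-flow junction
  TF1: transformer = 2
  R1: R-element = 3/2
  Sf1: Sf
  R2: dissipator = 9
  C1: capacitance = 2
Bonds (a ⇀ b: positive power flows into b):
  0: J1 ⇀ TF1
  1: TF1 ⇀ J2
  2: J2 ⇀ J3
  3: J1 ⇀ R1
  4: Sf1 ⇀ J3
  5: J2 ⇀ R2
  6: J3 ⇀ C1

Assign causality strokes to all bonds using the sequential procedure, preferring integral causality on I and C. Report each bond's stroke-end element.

bond 4 stroke→Sf1  (Sf1: flow source, stroke at near end)
bond 2 stroke→J3  (J3: bond 4 brought flow, rest push out)
bond 6 stroke→J3  (common-f at J3 fixed by 4)
bond 1 stroke→J2  (J2 flow already set via bond 2)
bond 5 stroke→J2  (common-f at J2 fixed by 2)
bond 0 stroke→TF1  (TF TF1: opposite of bond 1)
bond 3 stroke→J1  (closing 0-jn rule on J1)

#0 →TF1
#1 →J2
#2 →J3
#3 →J1
#4 →Sf1
#5 →J2
#6 →J3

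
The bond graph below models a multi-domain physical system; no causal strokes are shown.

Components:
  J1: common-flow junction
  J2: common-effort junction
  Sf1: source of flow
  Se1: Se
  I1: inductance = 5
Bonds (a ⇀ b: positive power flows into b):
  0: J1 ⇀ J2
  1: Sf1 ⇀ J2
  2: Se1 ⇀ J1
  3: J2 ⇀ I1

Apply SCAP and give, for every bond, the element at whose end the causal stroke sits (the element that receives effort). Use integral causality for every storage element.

bond 1 →Sf1  (Sf1 fixes flow; stroke at Sf1)
bond 2 →J1  (Se1: effort source, stroke at far end)
bond 0 →J2  (only one flow-in slot at J1)
bond 3 →I1  (0-jn J2 has e-setter on 0)

bond 0 |J2
bond 1 |Sf1
bond 2 |J1
bond 3 |I1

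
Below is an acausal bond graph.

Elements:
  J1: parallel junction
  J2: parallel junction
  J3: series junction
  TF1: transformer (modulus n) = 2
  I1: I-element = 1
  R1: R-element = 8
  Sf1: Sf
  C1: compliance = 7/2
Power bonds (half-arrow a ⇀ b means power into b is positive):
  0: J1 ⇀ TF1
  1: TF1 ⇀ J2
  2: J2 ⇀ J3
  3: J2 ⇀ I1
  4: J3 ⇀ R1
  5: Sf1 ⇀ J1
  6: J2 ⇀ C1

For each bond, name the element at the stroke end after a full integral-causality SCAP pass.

b0 →J1
b1 →TF1
b2 →J3
b3 →I1
b4 →R1
b5 →Sf1
b6 →J2

b5 stroke at Sf1  (Sf1 (Sf) sets flow on bond)
b0 stroke at J1  (only one effort-in slot at J1)
b1 stroke at TF1  (TF TF1: opposite of bond 0)
b3 stroke at I1  (I1 outputs flow p/I1)
b6 stroke at J2  (C1: C, integral causality)
b2 stroke at J3  (J2: bond 6 brought effort, rest push out)
b4 stroke at R1  (J3: last free bond brings flow in)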